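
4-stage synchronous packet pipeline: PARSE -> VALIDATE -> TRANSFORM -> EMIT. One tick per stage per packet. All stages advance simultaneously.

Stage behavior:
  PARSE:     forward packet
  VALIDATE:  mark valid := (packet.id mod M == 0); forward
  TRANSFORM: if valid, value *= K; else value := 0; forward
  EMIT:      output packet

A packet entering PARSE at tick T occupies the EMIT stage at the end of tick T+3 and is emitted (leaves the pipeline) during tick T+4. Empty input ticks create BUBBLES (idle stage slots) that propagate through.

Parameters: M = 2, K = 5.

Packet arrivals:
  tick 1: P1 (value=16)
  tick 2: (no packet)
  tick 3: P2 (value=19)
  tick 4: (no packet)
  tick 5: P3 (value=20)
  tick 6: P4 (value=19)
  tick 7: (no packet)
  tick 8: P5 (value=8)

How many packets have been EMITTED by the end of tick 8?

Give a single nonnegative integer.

Tick 1: [PARSE:P1(v=16,ok=F), VALIDATE:-, TRANSFORM:-, EMIT:-] out:-; in:P1
Tick 2: [PARSE:-, VALIDATE:P1(v=16,ok=F), TRANSFORM:-, EMIT:-] out:-; in:-
Tick 3: [PARSE:P2(v=19,ok=F), VALIDATE:-, TRANSFORM:P1(v=0,ok=F), EMIT:-] out:-; in:P2
Tick 4: [PARSE:-, VALIDATE:P2(v=19,ok=T), TRANSFORM:-, EMIT:P1(v=0,ok=F)] out:-; in:-
Tick 5: [PARSE:P3(v=20,ok=F), VALIDATE:-, TRANSFORM:P2(v=95,ok=T), EMIT:-] out:P1(v=0); in:P3
Tick 6: [PARSE:P4(v=19,ok=F), VALIDATE:P3(v=20,ok=F), TRANSFORM:-, EMIT:P2(v=95,ok=T)] out:-; in:P4
Tick 7: [PARSE:-, VALIDATE:P4(v=19,ok=T), TRANSFORM:P3(v=0,ok=F), EMIT:-] out:P2(v=95); in:-
Tick 8: [PARSE:P5(v=8,ok=F), VALIDATE:-, TRANSFORM:P4(v=95,ok=T), EMIT:P3(v=0,ok=F)] out:-; in:P5
Emitted by tick 8: ['P1', 'P2']

Answer: 2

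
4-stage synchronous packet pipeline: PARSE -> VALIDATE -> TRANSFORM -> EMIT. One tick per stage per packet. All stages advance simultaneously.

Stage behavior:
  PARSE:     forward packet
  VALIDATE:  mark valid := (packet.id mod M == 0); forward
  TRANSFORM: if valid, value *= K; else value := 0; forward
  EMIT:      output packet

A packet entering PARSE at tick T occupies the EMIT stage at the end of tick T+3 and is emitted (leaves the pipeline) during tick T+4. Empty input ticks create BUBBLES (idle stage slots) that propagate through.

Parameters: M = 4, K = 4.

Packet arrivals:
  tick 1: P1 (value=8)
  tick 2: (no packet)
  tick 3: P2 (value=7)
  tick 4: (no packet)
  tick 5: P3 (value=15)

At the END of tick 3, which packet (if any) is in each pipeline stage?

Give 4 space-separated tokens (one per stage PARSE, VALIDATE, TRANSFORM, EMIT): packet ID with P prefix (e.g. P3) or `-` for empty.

Tick 1: [PARSE:P1(v=8,ok=F), VALIDATE:-, TRANSFORM:-, EMIT:-] out:-; in:P1
Tick 2: [PARSE:-, VALIDATE:P1(v=8,ok=F), TRANSFORM:-, EMIT:-] out:-; in:-
Tick 3: [PARSE:P2(v=7,ok=F), VALIDATE:-, TRANSFORM:P1(v=0,ok=F), EMIT:-] out:-; in:P2
At end of tick 3: ['P2', '-', 'P1', '-']

Answer: P2 - P1 -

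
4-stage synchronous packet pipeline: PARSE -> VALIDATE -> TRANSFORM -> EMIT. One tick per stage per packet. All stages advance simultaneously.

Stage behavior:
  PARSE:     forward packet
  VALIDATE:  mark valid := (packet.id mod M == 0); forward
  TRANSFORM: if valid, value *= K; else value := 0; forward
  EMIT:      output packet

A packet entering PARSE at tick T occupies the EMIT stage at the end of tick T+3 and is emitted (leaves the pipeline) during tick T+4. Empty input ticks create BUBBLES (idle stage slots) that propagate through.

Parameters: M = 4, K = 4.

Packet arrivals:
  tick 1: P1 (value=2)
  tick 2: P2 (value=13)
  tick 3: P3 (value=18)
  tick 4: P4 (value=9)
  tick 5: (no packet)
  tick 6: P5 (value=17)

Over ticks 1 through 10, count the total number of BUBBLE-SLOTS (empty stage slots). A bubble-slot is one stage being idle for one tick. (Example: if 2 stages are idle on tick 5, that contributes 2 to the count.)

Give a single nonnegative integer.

Answer: 20

Derivation:
Tick 1: [PARSE:P1(v=2,ok=F), VALIDATE:-, TRANSFORM:-, EMIT:-] out:-; bubbles=3
Tick 2: [PARSE:P2(v=13,ok=F), VALIDATE:P1(v=2,ok=F), TRANSFORM:-, EMIT:-] out:-; bubbles=2
Tick 3: [PARSE:P3(v=18,ok=F), VALIDATE:P2(v=13,ok=F), TRANSFORM:P1(v=0,ok=F), EMIT:-] out:-; bubbles=1
Tick 4: [PARSE:P4(v=9,ok=F), VALIDATE:P3(v=18,ok=F), TRANSFORM:P2(v=0,ok=F), EMIT:P1(v=0,ok=F)] out:-; bubbles=0
Tick 5: [PARSE:-, VALIDATE:P4(v=9,ok=T), TRANSFORM:P3(v=0,ok=F), EMIT:P2(v=0,ok=F)] out:P1(v=0); bubbles=1
Tick 6: [PARSE:P5(v=17,ok=F), VALIDATE:-, TRANSFORM:P4(v=36,ok=T), EMIT:P3(v=0,ok=F)] out:P2(v=0); bubbles=1
Tick 7: [PARSE:-, VALIDATE:P5(v=17,ok=F), TRANSFORM:-, EMIT:P4(v=36,ok=T)] out:P3(v=0); bubbles=2
Tick 8: [PARSE:-, VALIDATE:-, TRANSFORM:P5(v=0,ok=F), EMIT:-] out:P4(v=36); bubbles=3
Tick 9: [PARSE:-, VALIDATE:-, TRANSFORM:-, EMIT:P5(v=0,ok=F)] out:-; bubbles=3
Tick 10: [PARSE:-, VALIDATE:-, TRANSFORM:-, EMIT:-] out:P5(v=0); bubbles=4
Total bubble-slots: 20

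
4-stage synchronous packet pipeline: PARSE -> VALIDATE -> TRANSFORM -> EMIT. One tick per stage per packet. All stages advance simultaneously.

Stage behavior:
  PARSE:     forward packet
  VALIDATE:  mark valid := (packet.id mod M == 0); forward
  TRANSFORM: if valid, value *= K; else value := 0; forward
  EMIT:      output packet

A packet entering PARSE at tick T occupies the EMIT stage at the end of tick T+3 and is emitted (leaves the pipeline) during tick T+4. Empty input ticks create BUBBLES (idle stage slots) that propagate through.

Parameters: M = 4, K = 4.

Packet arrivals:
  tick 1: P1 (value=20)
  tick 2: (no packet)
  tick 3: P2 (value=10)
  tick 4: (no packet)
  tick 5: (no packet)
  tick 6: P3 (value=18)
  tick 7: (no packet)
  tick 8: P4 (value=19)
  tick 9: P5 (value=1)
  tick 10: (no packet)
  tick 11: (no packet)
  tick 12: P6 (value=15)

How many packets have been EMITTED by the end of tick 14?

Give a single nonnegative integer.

Answer: 5

Derivation:
Tick 1: [PARSE:P1(v=20,ok=F), VALIDATE:-, TRANSFORM:-, EMIT:-] out:-; in:P1
Tick 2: [PARSE:-, VALIDATE:P1(v=20,ok=F), TRANSFORM:-, EMIT:-] out:-; in:-
Tick 3: [PARSE:P2(v=10,ok=F), VALIDATE:-, TRANSFORM:P1(v=0,ok=F), EMIT:-] out:-; in:P2
Tick 4: [PARSE:-, VALIDATE:P2(v=10,ok=F), TRANSFORM:-, EMIT:P1(v=0,ok=F)] out:-; in:-
Tick 5: [PARSE:-, VALIDATE:-, TRANSFORM:P2(v=0,ok=F), EMIT:-] out:P1(v=0); in:-
Tick 6: [PARSE:P3(v=18,ok=F), VALIDATE:-, TRANSFORM:-, EMIT:P2(v=0,ok=F)] out:-; in:P3
Tick 7: [PARSE:-, VALIDATE:P3(v=18,ok=F), TRANSFORM:-, EMIT:-] out:P2(v=0); in:-
Tick 8: [PARSE:P4(v=19,ok=F), VALIDATE:-, TRANSFORM:P3(v=0,ok=F), EMIT:-] out:-; in:P4
Tick 9: [PARSE:P5(v=1,ok=F), VALIDATE:P4(v=19,ok=T), TRANSFORM:-, EMIT:P3(v=0,ok=F)] out:-; in:P5
Tick 10: [PARSE:-, VALIDATE:P5(v=1,ok=F), TRANSFORM:P4(v=76,ok=T), EMIT:-] out:P3(v=0); in:-
Tick 11: [PARSE:-, VALIDATE:-, TRANSFORM:P5(v=0,ok=F), EMIT:P4(v=76,ok=T)] out:-; in:-
Tick 12: [PARSE:P6(v=15,ok=F), VALIDATE:-, TRANSFORM:-, EMIT:P5(v=0,ok=F)] out:P4(v=76); in:P6
Tick 13: [PARSE:-, VALIDATE:P6(v=15,ok=F), TRANSFORM:-, EMIT:-] out:P5(v=0); in:-
Tick 14: [PARSE:-, VALIDATE:-, TRANSFORM:P6(v=0,ok=F), EMIT:-] out:-; in:-
Emitted by tick 14: ['P1', 'P2', 'P3', 'P4', 'P5']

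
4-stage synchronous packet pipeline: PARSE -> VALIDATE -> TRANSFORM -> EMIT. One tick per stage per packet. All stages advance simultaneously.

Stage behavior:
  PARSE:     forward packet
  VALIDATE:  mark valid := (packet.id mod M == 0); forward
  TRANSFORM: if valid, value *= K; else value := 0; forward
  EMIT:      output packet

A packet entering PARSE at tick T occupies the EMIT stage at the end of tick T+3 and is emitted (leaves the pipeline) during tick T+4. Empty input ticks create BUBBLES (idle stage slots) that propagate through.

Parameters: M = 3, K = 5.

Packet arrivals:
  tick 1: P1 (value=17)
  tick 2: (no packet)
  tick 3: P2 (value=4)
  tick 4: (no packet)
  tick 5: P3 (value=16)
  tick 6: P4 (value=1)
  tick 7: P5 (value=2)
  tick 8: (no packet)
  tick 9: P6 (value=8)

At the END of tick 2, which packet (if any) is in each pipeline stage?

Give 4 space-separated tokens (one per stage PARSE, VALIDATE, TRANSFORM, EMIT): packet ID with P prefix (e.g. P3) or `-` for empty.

Tick 1: [PARSE:P1(v=17,ok=F), VALIDATE:-, TRANSFORM:-, EMIT:-] out:-; in:P1
Tick 2: [PARSE:-, VALIDATE:P1(v=17,ok=F), TRANSFORM:-, EMIT:-] out:-; in:-
At end of tick 2: ['-', 'P1', '-', '-']

Answer: - P1 - -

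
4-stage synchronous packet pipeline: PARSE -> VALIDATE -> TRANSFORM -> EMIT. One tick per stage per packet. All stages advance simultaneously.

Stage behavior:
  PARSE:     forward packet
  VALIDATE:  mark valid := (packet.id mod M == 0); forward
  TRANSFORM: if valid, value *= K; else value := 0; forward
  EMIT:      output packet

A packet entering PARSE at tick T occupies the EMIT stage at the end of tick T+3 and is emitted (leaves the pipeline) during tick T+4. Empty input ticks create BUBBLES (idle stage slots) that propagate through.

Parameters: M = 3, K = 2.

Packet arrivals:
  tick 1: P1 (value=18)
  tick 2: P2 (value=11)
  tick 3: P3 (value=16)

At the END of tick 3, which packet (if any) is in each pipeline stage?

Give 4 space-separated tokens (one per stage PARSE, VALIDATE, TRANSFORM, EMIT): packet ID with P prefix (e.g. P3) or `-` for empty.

Answer: P3 P2 P1 -

Derivation:
Tick 1: [PARSE:P1(v=18,ok=F), VALIDATE:-, TRANSFORM:-, EMIT:-] out:-; in:P1
Tick 2: [PARSE:P2(v=11,ok=F), VALIDATE:P1(v=18,ok=F), TRANSFORM:-, EMIT:-] out:-; in:P2
Tick 3: [PARSE:P3(v=16,ok=F), VALIDATE:P2(v=11,ok=F), TRANSFORM:P1(v=0,ok=F), EMIT:-] out:-; in:P3
At end of tick 3: ['P3', 'P2', 'P1', '-']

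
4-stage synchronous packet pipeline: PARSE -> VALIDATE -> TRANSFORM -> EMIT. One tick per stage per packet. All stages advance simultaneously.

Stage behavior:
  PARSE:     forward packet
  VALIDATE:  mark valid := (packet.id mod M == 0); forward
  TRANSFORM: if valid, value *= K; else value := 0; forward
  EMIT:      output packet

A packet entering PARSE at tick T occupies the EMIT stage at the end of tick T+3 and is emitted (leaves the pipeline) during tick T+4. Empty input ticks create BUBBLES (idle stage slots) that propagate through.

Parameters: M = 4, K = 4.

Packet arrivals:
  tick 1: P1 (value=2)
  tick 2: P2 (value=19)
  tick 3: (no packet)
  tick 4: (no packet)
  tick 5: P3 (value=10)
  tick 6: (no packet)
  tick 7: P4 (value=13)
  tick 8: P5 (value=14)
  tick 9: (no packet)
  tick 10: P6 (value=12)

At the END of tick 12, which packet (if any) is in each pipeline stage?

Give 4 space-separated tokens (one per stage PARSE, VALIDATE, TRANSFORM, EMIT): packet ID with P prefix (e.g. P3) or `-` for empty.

Tick 1: [PARSE:P1(v=2,ok=F), VALIDATE:-, TRANSFORM:-, EMIT:-] out:-; in:P1
Tick 2: [PARSE:P2(v=19,ok=F), VALIDATE:P1(v=2,ok=F), TRANSFORM:-, EMIT:-] out:-; in:P2
Tick 3: [PARSE:-, VALIDATE:P2(v=19,ok=F), TRANSFORM:P1(v=0,ok=F), EMIT:-] out:-; in:-
Tick 4: [PARSE:-, VALIDATE:-, TRANSFORM:P2(v=0,ok=F), EMIT:P1(v=0,ok=F)] out:-; in:-
Tick 5: [PARSE:P3(v=10,ok=F), VALIDATE:-, TRANSFORM:-, EMIT:P2(v=0,ok=F)] out:P1(v=0); in:P3
Tick 6: [PARSE:-, VALIDATE:P3(v=10,ok=F), TRANSFORM:-, EMIT:-] out:P2(v=0); in:-
Tick 7: [PARSE:P4(v=13,ok=F), VALIDATE:-, TRANSFORM:P3(v=0,ok=F), EMIT:-] out:-; in:P4
Tick 8: [PARSE:P5(v=14,ok=F), VALIDATE:P4(v=13,ok=T), TRANSFORM:-, EMIT:P3(v=0,ok=F)] out:-; in:P5
Tick 9: [PARSE:-, VALIDATE:P5(v=14,ok=F), TRANSFORM:P4(v=52,ok=T), EMIT:-] out:P3(v=0); in:-
Tick 10: [PARSE:P6(v=12,ok=F), VALIDATE:-, TRANSFORM:P5(v=0,ok=F), EMIT:P4(v=52,ok=T)] out:-; in:P6
Tick 11: [PARSE:-, VALIDATE:P6(v=12,ok=F), TRANSFORM:-, EMIT:P5(v=0,ok=F)] out:P4(v=52); in:-
Tick 12: [PARSE:-, VALIDATE:-, TRANSFORM:P6(v=0,ok=F), EMIT:-] out:P5(v=0); in:-
At end of tick 12: ['-', '-', 'P6', '-']

Answer: - - P6 -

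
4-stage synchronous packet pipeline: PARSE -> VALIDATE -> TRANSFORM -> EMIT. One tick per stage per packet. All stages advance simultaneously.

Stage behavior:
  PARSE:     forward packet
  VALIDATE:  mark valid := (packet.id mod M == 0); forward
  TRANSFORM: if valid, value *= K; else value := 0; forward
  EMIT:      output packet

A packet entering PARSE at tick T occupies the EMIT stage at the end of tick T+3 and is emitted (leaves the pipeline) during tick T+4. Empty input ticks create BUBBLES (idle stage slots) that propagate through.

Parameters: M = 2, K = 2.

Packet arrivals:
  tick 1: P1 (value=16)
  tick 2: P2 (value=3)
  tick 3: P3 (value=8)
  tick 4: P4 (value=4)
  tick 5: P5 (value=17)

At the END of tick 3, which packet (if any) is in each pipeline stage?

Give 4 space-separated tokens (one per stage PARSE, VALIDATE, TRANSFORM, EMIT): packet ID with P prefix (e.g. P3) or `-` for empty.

Tick 1: [PARSE:P1(v=16,ok=F), VALIDATE:-, TRANSFORM:-, EMIT:-] out:-; in:P1
Tick 2: [PARSE:P2(v=3,ok=F), VALIDATE:P1(v=16,ok=F), TRANSFORM:-, EMIT:-] out:-; in:P2
Tick 3: [PARSE:P3(v=8,ok=F), VALIDATE:P2(v=3,ok=T), TRANSFORM:P1(v=0,ok=F), EMIT:-] out:-; in:P3
At end of tick 3: ['P3', 'P2', 'P1', '-']

Answer: P3 P2 P1 -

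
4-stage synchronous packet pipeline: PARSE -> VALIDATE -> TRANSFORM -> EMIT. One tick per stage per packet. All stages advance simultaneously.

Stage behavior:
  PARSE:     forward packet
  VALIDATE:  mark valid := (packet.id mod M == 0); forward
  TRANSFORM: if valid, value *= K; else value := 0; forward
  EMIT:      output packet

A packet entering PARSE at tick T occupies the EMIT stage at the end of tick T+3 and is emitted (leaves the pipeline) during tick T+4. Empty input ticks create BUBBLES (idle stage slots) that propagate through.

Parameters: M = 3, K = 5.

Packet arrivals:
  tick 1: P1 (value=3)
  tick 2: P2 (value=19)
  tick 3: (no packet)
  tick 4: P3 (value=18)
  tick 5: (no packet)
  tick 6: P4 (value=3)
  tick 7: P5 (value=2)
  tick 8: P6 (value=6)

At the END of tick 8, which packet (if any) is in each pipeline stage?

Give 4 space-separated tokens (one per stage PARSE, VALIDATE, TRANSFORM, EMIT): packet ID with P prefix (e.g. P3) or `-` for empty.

Tick 1: [PARSE:P1(v=3,ok=F), VALIDATE:-, TRANSFORM:-, EMIT:-] out:-; in:P1
Tick 2: [PARSE:P2(v=19,ok=F), VALIDATE:P1(v=3,ok=F), TRANSFORM:-, EMIT:-] out:-; in:P2
Tick 3: [PARSE:-, VALIDATE:P2(v=19,ok=F), TRANSFORM:P1(v=0,ok=F), EMIT:-] out:-; in:-
Tick 4: [PARSE:P3(v=18,ok=F), VALIDATE:-, TRANSFORM:P2(v=0,ok=F), EMIT:P1(v=0,ok=F)] out:-; in:P3
Tick 5: [PARSE:-, VALIDATE:P3(v=18,ok=T), TRANSFORM:-, EMIT:P2(v=0,ok=F)] out:P1(v=0); in:-
Tick 6: [PARSE:P4(v=3,ok=F), VALIDATE:-, TRANSFORM:P3(v=90,ok=T), EMIT:-] out:P2(v=0); in:P4
Tick 7: [PARSE:P5(v=2,ok=F), VALIDATE:P4(v=3,ok=F), TRANSFORM:-, EMIT:P3(v=90,ok=T)] out:-; in:P5
Tick 8: [PARSE:P6(v=6,ok=F), VALIDATE:P5(v=2,ok=F), TRANSFORM:P4(v=0,ok=F), EMIT:-] out:P3(v=90); in:P6
At end of tick 8: ['P6', 'P5', 'P4', '-']

Answer: P6 P5 P4 -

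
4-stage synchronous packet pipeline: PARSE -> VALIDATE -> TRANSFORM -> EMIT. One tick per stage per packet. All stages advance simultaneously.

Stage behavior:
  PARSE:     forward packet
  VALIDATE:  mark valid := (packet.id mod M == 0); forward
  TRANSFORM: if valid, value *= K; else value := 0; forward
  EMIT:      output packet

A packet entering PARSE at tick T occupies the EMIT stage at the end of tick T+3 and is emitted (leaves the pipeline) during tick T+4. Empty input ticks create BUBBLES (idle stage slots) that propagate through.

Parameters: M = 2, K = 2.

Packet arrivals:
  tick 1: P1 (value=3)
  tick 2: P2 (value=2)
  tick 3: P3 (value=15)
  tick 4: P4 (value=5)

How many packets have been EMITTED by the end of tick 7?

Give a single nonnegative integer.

Answer: 3

Derivation:
Tick 1: [PARSE:P1(v=3,ok=F), VALIDATE:-, TRANSFORM:-, EMIT:-] out:-; in:P1
Tick 2: [PARSE:P2(v=2,ok=F), VALIDATE:P1(v=3,ok=F), TRANSFORM:-, EMIT:-] out:-; in:P2
Tick 3: [PARSE:P3(v=15,ok=F), VALIDATE:P2(v=2,ok=T), TRANSFORM:P1(v=0,ok=F), EMIT:-] out:-; in:P3
Tick 4: [PARSE:P4(v=5,ok=F), VALIDATE:P3(v=15,ok=F), TRANSFORM:P2(v=4,ok=T), EMIT:P1(v=0,ok=F)] out:-; in:P4
Tick 5: [PARSE:-, VALIDATE:P4(v=5,ok=T), TRANSFORM:P3(v=0,ok=F), EMIT:P2(v=4,ok=T)] out:P1(v=0); in:-
Tick 6: [PARSE:-, VALIDATE:-, TRANSFORM:P4(v=10,ok=T), EMIT:P3(v=0,ok=F)] out:P2(v=4); in:-
Tick 7: [PARSE:-, VALIDATE:-, TRANSFORM:-, EMIT:P4(v=10,ok=T)] out:P3(v=0); in:-
Emitted by tick 7: ['P1', 'P2', 'P3']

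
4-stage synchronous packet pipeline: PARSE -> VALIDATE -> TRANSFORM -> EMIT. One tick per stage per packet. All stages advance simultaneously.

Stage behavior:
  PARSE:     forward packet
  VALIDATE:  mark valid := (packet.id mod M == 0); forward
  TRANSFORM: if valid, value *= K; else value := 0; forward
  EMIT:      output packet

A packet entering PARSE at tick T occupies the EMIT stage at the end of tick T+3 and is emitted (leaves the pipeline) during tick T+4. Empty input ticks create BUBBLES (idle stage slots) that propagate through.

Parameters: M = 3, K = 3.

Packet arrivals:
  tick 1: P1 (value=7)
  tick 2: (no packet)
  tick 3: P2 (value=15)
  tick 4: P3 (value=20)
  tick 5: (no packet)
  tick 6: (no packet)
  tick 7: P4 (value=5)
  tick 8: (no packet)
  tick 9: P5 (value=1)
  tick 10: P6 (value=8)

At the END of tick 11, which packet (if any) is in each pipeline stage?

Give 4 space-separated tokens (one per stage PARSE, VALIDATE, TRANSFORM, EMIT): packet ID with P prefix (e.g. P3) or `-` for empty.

Answer: - P6 P5 -

Derivation:
Tick 1: [PARSE:P1(v=7,ok=F), VALIDATE:-, TRANSFORM:-, EMIT:-] out:-; in:P1
Tick 2: [PARSE:-, VALIDATE:P1(v=7,ok=F), TRANSFORM:-, EMIT:-] out:-; in:-
Tick 3: [PARSE:P2(v=15,ok=F), VALIDATE:-, TRANSFORM:P1(v=0,ok=F), EMIT:-] out:-; in:P2
Tick 4: [PARSE:P3(v=20,ok=F), VALIDATE:P2(v=15,ok=F), TRANSFORM:-, EMIT:P1(v=0,ok=F)] out:-; in:P3
Tick 5: [PARSE:-, VALIDATE:P3(v=20,ok=T), TRANSFORM:P2(v=0,ok=F), EMIT:-] out:P1(v=0); in:-
Tick 6: [PARSE:-, VALIDATE:-, TRANSFORM:P3(v=60,ok=T), EMIT:P2(v=0,ok=F)] out:-; in:-
Tick 7: [PARSE:P4(v=5,ok=F), VALIDATE:-, TRANSFORM:-, EMIT:P3(v=60,ok=T)] out:P2(v=0); in:P4
Tick 8: [PARSE:-, VALIDATE:P4(v=5,ok=F), TRANSFORM:-, EMIT:-] out:P3(v=60); in:-
Tick 9: [PARSE:P5(v=1,ok=F), VALIDATE:-, TRANSFORM:P4(v=0,ok=F), EMIT:-] out:-; in:P5
Tick 10: [PARSE:P6(v=8,ok=F), VALIDATE:P5(v=1,ok=F), TRANSFORM:-, EMIT:P4(v=0,ok=F)] out:-; in:P6
Tick 11: [PARSE:-, VALIDATE:P6(v=8,ok=T), TRANSFORM:P5(v=0,ok=F), EMIT:-] out:P4(v=0); in:-
At end of tick 11: ['-', 'P6', 'P5', '-']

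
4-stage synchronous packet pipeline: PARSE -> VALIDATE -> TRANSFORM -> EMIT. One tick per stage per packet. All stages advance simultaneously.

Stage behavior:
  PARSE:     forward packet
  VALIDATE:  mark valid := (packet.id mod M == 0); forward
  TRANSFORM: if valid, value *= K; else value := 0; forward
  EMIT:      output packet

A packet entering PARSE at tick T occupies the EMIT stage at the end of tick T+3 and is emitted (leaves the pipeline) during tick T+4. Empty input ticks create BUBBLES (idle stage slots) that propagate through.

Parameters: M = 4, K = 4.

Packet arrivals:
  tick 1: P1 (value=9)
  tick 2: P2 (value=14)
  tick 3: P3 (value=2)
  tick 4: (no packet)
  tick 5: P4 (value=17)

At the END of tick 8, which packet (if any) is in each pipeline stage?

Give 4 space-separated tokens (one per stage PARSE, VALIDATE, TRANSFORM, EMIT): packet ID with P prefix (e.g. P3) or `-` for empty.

Answer: - - - P4

Derivation:
Tick 1: [PARSE:P1(v=9,ok=F), VALIDATE:-, TRANSFORM:-, EMIT:-] out:-; in:P1
Tick 2: [PARSE:P2(v=14,ok=F), VALIDATE:P1(v=9,ok=F), TRANSFORM:-, EMIT:-] out:-; in:P2
Tick 3: [PARSE:P3(v=2,ok=F), VALIDATE:P2(v=14,ok=F), TRANSFORM:P1(v=0,ok=F), EMIT:-] out:-; in:P3
Tick 4: [PARSE:-, VALIDATE:P3(v=2,ok=F), TRANSFORM:P2(v=0,ok=F), EMIT:P1(v=0,ok=F)] out:-; in:-
Tick 5: [PARSE:P4(v=17,ok=F), VALIDATE:-, TRANSFORM:P3(v=0,ok=F), EMIT:P2(v=0,ok=F)] out:P1(v=0); in:P4
Tick 6: [PARSE:-, VALIDATE:P4(v=17,ok=T), TRANSFORM:-, EMIT:P3(v=0,ok=F)] out:P2(v=0); in:-
Tick 7: [PARSE:-, VALIDATE:-, TRANSFORM:P4(v=68,ok=T), EMIT:-] out:P3(v=0); in:-
Tick 8: [PARSE:-, VALIDATE:-, TRANSFORM:-, EMIT:P4(v=68,ok=T)] out:-; in:-
At end of tick 8: ['-', '-', '-', 'P4']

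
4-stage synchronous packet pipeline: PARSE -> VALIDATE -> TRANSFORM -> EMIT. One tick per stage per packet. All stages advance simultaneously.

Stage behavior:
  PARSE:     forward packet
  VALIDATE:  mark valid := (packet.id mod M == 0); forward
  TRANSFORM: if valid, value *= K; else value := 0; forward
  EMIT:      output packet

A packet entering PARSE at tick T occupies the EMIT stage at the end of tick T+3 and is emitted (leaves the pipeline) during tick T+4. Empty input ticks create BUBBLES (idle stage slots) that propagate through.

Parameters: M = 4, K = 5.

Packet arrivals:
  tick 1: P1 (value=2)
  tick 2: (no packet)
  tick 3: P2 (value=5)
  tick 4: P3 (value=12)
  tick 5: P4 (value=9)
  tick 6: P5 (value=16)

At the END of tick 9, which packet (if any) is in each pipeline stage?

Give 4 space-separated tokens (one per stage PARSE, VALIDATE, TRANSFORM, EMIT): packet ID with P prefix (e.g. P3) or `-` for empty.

Tick 1: [PARSE:P1(v=2,ok=F), VALIDATE:-, TRANSFORM:-, EMIT:-] out:-; in:P1
Tick 2: [PARSE:-, VALIDATE:P1(v=2,ok=F), TRANSFORM:-, EMIT:-] out:-; in:-
Tick 3: [PARSE:P2(v=5,ok=F), VALIDATE:-, TRANSFORM:P1(v=0,ok=F), EMIT:-] out:-; in:P2
Tick 4: [PARSE:P3(v=12,ok=F), VALIDATE:P2(v=5,ok=F), TRANSFORM:-, EMIT:P1(v=0,ok=F)] out:-; in:P3
Tick 5: [PARSE:P4(v=9,ok=F), VALIDATE:P3(v=12,ok=F), TRANSFORM:P2(v=0,ok=F), EMIT:-] out:P1(v=0); in:P4
Tick 6: [PARSE:P5(v=16,ok=F), VALIDATE:P4(v=9,ok=T), TRANSFORM:P3(v=0,ok=F), EMIT:P2(v=0,ok=F)] out:-; in:P5
Tick 7: [PARSE:-, VALIDATE:P5(v=16,ok=F), TRANSFORM:P4(v=45,ok=T), EMIT:P3(v=0,ok=F)] out:P2(v=0); in:-
Tick 8: [PARSE:-, VALIDATE:-, TRANSFORM:P5(v=0,ok=F), EMIT:P4(v=45,ok=T)] out:P3(v=0); in:-
Tick 9: [PARSE:-, VALIDATE:-, TRANSFORM:-, EMIT:P5(v=0,ok=F)] out:P4(v=45); in:-
At end of tick 9: ['-', '-', '-', 'P5']

Answer: - - - P5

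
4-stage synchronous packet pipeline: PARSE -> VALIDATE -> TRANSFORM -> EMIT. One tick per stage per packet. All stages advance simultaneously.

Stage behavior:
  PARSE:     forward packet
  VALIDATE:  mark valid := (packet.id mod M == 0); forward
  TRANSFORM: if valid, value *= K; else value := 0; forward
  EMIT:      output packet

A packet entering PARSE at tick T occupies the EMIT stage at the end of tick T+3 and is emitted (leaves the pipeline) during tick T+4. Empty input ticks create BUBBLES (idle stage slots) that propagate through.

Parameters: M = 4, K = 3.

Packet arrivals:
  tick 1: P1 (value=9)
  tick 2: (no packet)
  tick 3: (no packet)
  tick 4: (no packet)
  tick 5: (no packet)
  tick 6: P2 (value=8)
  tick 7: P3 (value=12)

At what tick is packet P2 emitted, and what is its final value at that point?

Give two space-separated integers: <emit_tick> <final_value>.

Answer: 10 0

Derivation:
Tick 1: [PARSE:P1(v=9,ok=F), VALIDATE:-, TRANSFORM:-, EMIT:-] out:-; in:P1
Tick 2: [PARSE:-, VALIDATE:P1(v=9,ok=F), TRANSFORM:-, EMIT:-] out:-; in:-
Tick 3: [PARSE:-, VALIDATE:-, TRANSFORM:P1(v=0,ok=F), EMIT:-] out:-; in:-
Tick 4: [PARSE:-, VALIDATE:-, TRANSFORM:-, EMIT:P1(v=0,ok=F)] out:-; in:-
Tick 5: [PARSE:-, VALIDATE:-, TRANSFORM:-, EMIT:-] out:P1(v=0); in:-
Tick 6: [PARSE:P2(v=8,ok=F), VALIDATE:-, TRANSFORM:-, EMIT:-] out:-; in:P2
Tick 7: [PARSE:P3(v=12,ok=F), VALIDATE:P2(v=8,ok=F), TRANSFORM:-, EMIT:-] out:-; in:P3
Tick 8: [PARSE:-, VALIDATE:P3(v=12,ok=F), TRANSFORM:P2(v=0,ok=F), EMIT:-] out:-; in:-
Tick 9: [PARSE:-, VALIDATE:-, TRANSFORM:P3(v=0,ok=F), EMIT:P2(v=0,ok=F)] out:-; in:-
Tick 10: [PARSE:-, VALIDATE:-, TRANSFORM:-, EMIT:P3(v=0,ok=F)] out:P2(v=0); in:-
Tick 11: [PARSE:-, VALIDATE:-, TRANSFORM:-, EMIT:-] out:P3(v=0); in:-
P2: arrives tick 6, valid=False (id=2, id%4=2), emit tick 10, final value 0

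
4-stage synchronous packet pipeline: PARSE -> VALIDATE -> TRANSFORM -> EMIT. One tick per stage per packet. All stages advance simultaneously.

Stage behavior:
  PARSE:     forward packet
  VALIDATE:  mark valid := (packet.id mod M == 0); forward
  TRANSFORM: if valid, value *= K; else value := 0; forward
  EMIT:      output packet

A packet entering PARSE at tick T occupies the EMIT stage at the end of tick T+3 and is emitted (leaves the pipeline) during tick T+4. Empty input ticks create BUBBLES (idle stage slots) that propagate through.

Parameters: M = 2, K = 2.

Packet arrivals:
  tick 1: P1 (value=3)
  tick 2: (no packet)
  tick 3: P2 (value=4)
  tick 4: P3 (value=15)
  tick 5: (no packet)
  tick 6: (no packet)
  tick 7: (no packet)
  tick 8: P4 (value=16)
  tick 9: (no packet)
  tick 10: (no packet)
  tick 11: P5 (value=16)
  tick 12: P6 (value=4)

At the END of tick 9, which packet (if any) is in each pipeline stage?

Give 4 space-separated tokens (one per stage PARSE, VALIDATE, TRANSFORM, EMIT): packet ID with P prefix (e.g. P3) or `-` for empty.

Tick 1: [PARSE:P1(v=3,ok=F), VALIDATE:-, TRANSFORM:-, EMIT:-] out:-; in:P1
Tick 2: [PARSE:-, VALIDATE:P1(v=3,ok=F), TRANSFORM:-, EMIT:-] out:-; in:-
Tick 3: [PARSE:P2(v=4,ok=F), VALIDATE:-, TRANSFORM:P1(v=0,ok=F), EMIT:-] out:-; in:P2
Tick 4: [PARSE:P3(v=15,ok=F), VALIDATE:P2(v=4,ok=T), TRANSFORM:-, EMIT:P1(v=0,ok=F)] out:-; in:P3
Tick 5: [PARSE:-, VALIDATE:P3(v=15,ok=F), TRANSFORM:P2(v=8,ok=T), EMIT:-] out:P1(v=0); in:-
Tick 6: [PARSE:-, VALIDATE:-, TRANSFORM:P3(v=0,ok=F), EMIT:P2(v=8,ok=T)] out:-; in:-
Tick 7: [PARSE:-, VALIDATE:-, TRANSFORM:-, EMIT:P3(v=0,ok=F)] out:P2(v=8); in:-
Tick 8: [PARSE:P4(v=16,ok=F), VALIDATE:-, TRANSFORM:-, EMIT:-] out:P3(v=0); in:P4
Tick 9: [PARSE:-, VALIDATE:P4(v=16,ok=T), TRANSFORM:-, EMIT:-] out:-; in:-
At end of tick 9: ['-', 'P4', '-', '-']

Answer: - P4 - -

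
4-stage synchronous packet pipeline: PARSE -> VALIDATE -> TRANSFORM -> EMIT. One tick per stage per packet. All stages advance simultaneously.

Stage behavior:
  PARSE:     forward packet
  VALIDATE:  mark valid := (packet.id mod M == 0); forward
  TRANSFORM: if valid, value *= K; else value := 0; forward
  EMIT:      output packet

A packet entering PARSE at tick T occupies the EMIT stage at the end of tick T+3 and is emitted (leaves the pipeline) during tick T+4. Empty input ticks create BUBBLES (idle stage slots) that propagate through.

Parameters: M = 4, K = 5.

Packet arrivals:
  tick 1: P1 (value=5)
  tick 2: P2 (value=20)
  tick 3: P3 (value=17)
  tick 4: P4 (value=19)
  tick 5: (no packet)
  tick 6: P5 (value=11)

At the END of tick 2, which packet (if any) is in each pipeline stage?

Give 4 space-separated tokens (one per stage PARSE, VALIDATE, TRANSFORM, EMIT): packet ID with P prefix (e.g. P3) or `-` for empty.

Answer: P2 P1 - -

Derivation:
Tick 1: [PARSE:P1(v=5,ok=F), VALIDATE:-, TRANSFORM:-, EMIT:-] out:-; in:P1
Tick 2: [PARSE:P2(v=20,ok=F), VALIDATE:P1(v=5,ok=F), TRANSFORM:-, EMIT:-] out:-; in:P2
At end of tick 2: ['P2', 'P1', '-', '-']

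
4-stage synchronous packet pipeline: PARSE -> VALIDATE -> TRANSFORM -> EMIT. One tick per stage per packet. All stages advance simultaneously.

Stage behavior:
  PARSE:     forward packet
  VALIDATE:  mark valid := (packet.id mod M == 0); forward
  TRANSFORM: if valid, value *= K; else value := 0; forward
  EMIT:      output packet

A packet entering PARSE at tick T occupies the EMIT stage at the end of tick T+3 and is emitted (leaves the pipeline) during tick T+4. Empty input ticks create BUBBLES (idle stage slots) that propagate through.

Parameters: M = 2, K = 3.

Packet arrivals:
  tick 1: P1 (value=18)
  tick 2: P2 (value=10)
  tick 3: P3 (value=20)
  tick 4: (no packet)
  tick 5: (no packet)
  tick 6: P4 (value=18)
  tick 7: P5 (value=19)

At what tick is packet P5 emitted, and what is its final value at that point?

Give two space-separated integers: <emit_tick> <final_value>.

Tick 1: [PARSE:P1(v=18,ok=F), VALIDATE:-, TRANSFORM:-, EMIT:-] out:-; in:P1
Tick 2: [PARSE:P2(v=10,ok=F), VALIDATE:P1(v=18,ok=F), TRANSFORM:-, EMIT:-] out:-; in:P2
Tick 3: [PARSE:P3(v=20,ok=F), VALIDATE:P2(v=10,ok=T), TRANSFORM:P1(v=0,ok=F), EMIT:-] out:-; in:P3
Tick 4: [PARSE:-, VALIDATE:P3(v=20,ok=F), TRANSFORM:P2(v=30,ok=T), EMIT:P1(v=0,ok=F)] out:-; in:-
Tick 5: [PARSE:-, VALIDATE:-, TRANSFORM:P3(v=0,ok=F), EMIT:P2(v=30,ok=T)] out:P1(v=0); in:-
Tick 6: [PARSE:P4(v=18,ok=F), VALIDATE:-, TRANSFORM:-, EMIT:P3(v=0,ok=F)] out:P2(v=30); in:P4
Tick 7: [PARSE:P5(v=19,ok=F), VALIDATE:P4(v=18,ok=T), TRANSFORM:-, EMIT:-] out:P3(v=0); in:P5
Tick 8: [PARSE:-, VALIDATE:P5(v=19,ok=F), TRANSFORM:P4(v=54,ok=T), EMIT:-] out:-; in:-
Tick 9: [PARSE:-, VALIDATE:-, TRANSFORM:P5(v=0,ok=F), EMIT:P4(v=54,ok=T)] out:-; in:-
Tick 10: [PARSE:-, VALIDATE:-, TRANSFORM:-, EMIT:P5(v=0,ok=F)] out:P4(v=54); in:-
Tick 11: [PARSE:-, VALIDATE:-, TRANSFORM:-, EMIT:-] out:P5(v=0); in:-
P5: arrives tick 7, valid=False (id=5, id%2=1), emit tick 11, final value 0

Answer: 11 0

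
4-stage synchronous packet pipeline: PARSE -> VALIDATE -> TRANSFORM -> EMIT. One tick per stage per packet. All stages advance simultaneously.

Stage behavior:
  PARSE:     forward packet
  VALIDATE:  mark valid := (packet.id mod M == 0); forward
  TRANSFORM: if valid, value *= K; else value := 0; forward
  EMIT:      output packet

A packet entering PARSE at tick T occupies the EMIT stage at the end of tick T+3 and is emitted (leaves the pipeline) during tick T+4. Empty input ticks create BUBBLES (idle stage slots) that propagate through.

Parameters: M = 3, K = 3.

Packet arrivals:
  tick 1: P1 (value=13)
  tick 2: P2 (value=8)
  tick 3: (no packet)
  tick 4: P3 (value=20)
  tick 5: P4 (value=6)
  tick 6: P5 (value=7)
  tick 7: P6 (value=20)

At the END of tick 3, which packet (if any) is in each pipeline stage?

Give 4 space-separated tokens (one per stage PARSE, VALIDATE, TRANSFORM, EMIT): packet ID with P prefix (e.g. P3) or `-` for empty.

Answer: - P2 P1 -

Derivation:
Tick 1: [PARSE:P1(v=13,ok=F), VALIDATE:-, TRANSFORM:-, EMIT:-] out:-; in:P1
Tick 2: [PARSE:P2(v=8,ok=F), VALIDATE:P1(v=13,ok=F), TRANSFORM:-, EMIT:-] out:-; in:P2
Tick 3: [PARSE:-, VALIDATE:P2(v=8,ok=F), TRANSFORM:P1(v=0,ok=F), EMIT:-] out:-; in:-
At end of tick 3: ['-', 'P2', 'P1', '-']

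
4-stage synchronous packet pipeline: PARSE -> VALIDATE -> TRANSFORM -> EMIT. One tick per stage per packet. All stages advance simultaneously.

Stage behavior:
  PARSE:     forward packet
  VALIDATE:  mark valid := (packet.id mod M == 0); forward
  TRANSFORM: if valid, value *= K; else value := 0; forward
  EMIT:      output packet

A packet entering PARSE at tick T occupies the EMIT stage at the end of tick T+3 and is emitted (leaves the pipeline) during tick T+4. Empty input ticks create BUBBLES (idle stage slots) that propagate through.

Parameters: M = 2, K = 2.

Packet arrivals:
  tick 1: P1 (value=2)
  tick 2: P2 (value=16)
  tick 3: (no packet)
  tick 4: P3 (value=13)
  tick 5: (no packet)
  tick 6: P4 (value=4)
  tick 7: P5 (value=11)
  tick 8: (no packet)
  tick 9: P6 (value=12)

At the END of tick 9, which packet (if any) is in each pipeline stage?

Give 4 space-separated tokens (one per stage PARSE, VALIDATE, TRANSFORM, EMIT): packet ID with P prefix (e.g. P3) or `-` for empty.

Answer: P6 - P5 P4

Derivation:
Tick 1: [PARSE:P1(v=2,ok=F), VALIDATE:-, TRANSFORM:-, EMIT:-] out:-; in:P1
Tick 2: [PARSE:P2(v=16,ok=F), VALIDATE:P1(v=2,ok=F), TRANSFORM:-, EMIT:-] out:-; in:P2
Tick 3: [PARSE:-, VALIDATE:P2(v=16,ok=T), TRANSFORM:P1(v=0,ok=F), EMIT:-] out:-; in:-
Tick 4: [PARSE:P3(v=13,ok=F), VALIDATE:-, TRANSFORM:P2(v=32,ok=T), EMIT:P1(v=0,ok=F)] out:-; in:P3
Tick 5: [PARSE:-, VALIDATE:P3(v=13,ok=F), TRANSFORM:-, EMIT:P2(v=32,ok=T)] out:P1(v=0); in:-
Tick 6: [PARSE:P4(v=4,ok=F), VALIDATE:-, TRANSFORM:P3(v=0,ok=F), EMIT:-] out:P2(v=32); in:P4
Tick 7: [PARSE:P5(v=11,ok=F), VALIDATE:P4(v=4,ok=T), TRANSFORM:-, EMIT:P3(v=0,ok=F)] out:-; in:P5
Tick 8: [PARSE:-, VALIDATE:P5(v=11,ok=F), TRANSFORM:P4(v=8,ok=T), EMIT:-] out:P3(v=0); in:-
Tick 9: [PARSE:P6(v=12,ok=F), VALIDATE:-, TRANSFORM:P5(v=0,ok=F), EMIT:P4(v=8,ok=T)] out:-; in:P6
At end of tick 9: ['P6', '-', 'P5', 'P4']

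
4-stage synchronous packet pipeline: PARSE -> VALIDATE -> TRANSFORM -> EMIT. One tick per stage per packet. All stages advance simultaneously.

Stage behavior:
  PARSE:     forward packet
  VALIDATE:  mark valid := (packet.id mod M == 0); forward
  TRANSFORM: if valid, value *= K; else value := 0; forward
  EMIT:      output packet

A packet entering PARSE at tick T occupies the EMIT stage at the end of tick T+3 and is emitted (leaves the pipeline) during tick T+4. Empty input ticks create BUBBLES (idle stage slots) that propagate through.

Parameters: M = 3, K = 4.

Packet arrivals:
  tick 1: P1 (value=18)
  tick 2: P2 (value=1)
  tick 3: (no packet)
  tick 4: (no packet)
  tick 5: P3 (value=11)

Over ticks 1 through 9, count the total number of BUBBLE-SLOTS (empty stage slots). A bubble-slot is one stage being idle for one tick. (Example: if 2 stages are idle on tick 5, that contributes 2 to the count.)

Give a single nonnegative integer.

Tick 1: [PARSE:P1(v=18,ok=F), VALIDATE:-, TRANSFORM:-, EMIT:-] out:-; bubbles=3
Tick 2: [PARSE:P2(v=1,ok=F), VALIDATE:P1(v=18,ok=F), TRANSFORM:-, EMIT:-] out:-; bubbles=2
Tick 3: [PARSE:-, VALIDATE:P2(v=1,ok=F), TRANSFORM:P1(v=0,ok=F), EMIT:-] out:-; bubbles=2
Tick 4: [PARSE:-, VALIDATE:-, TRANSFORM:P2(v=0,ok=F), EMIT:P1(v=0,ok=F)] out:-; bubbles=2
Tick 5: [PARSE:P3(v=11,ok=F), VALIDATE:-, TRANSFORM:-, EMIT:P2(v=0,ok=F)] out:P1(v=0); bubbles=2
Tick 6: [PARSE:-, VALIDATE:P3(v=11,ok=T), TRANSFORM:-, EMIT:-] out:P2(v=0); bubbles=3
Tick 7: [PARSE:-, VALIDATE:-, TRANSFORM:P3(v=44,ok=T), EMIT:-] out:-; bubbles=3
Tick 8: [PARSE:-, VALIDATE:-, TRANSFORM:-, EMIT:P3(v=44,ok=T)] out:-; bubbles=3
Tick 9: [PARSE:-, VALIDATE:-, TRANSFORM:-, EMIT:-] out:P3(v=44); bubbles=4
Total bubble-slots: 24

Answer: 24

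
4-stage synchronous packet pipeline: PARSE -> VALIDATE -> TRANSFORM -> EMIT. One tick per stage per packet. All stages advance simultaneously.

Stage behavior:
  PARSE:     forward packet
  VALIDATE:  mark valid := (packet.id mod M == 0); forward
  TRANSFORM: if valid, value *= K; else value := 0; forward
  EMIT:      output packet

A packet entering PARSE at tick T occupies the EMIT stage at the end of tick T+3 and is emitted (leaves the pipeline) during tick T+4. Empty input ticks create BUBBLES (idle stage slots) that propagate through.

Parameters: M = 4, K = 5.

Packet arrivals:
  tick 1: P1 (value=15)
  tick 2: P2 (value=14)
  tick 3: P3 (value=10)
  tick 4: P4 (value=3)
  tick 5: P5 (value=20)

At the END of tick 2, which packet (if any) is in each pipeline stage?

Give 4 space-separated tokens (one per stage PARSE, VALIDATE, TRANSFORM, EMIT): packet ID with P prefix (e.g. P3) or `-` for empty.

Answer: P2 P1 - -

Derivation:
Tick 1: [PARSE:P1(v=15,ok=F), VALIDATE:-, TRANSFORM:-, EMIT:-] out:-; in:P1
Tick 2: [PARSE:P2(v=14,ok=F), VALIDATE:P1(v=15,ok=F), TRANSFORM:-, EMIT:-] out:-; in:P2
At end of tick 2: ['P2', 'P1', '-', '-']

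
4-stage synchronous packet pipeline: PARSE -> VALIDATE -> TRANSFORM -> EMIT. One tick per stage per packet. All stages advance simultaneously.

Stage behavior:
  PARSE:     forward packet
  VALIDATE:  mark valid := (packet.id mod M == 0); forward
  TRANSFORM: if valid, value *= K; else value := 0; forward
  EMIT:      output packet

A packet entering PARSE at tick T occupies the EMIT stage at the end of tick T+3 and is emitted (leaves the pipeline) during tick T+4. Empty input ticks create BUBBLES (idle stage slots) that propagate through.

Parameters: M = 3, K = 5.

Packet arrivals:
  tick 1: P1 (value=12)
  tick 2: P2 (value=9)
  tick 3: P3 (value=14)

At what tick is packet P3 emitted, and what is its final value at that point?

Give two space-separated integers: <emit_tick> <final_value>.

Answer: 7 70

Derivation:
Tick 1: [PARSE:P1(v=12,ok=F), VALIDATE:-, TRANSFORM:-, EMIT:-] out:-; in:P1
Tick 2: [PARSE:P2(v=9,ok=F), VALIDATE:P1(v=12,ok=F), TRANSFORM:-, EMIT:-] out:-; in:P2
Tick 3: [PARSE:P3(v=14,ok=F), VALIDATE:P2(v=9,ok=F), TRANSFORM:P1(v=0,ok=F), EMIT:-] out:-; in:P3
Tick 4: [PARSE:-, VALIDATE:P3(v=14,ok=T), TRANSFORM:P2(v=0,ok=F), EMIT:P1(v=0,ok=F)] out:-; in:-
Tick 5: [PARSE:-, VALIDATE:-, TRANSFORM:P3(v=70,ok=T), EMIT:P2(v=0,ok=F)] out:P1(v=0); in:-
Tick 6: [PARSE:-, VALIDATE:-, TRANSFORM:-, EMIT:P3(v=70,ok=T)] out:P2(v=0); in:-
Tick 7: [PARSE:-, VALIDATE:-, TRANSFORM:-, EMIT:-] out:P3(v=70); in:-
P3: arrives tick 3, valid=True (id=3, id%3=0), emit tick 7, final value 70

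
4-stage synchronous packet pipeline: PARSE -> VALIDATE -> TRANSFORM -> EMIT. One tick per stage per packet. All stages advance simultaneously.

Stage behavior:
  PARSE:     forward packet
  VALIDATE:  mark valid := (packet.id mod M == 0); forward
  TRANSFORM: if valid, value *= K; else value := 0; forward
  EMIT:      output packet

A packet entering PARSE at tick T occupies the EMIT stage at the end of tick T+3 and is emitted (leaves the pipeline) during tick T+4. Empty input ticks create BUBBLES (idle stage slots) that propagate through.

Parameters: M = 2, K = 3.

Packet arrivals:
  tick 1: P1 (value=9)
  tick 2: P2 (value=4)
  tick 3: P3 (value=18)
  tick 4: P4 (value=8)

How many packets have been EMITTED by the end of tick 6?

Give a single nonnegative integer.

Answer: 2

Derivation:
Tick 1: [PARSE:P1(v=9,ok=F), VALIDATE:-, TRANSFORM:-, EMIT:-] out:-; in:P1
Tick 2: [PARSE:P2(v=4,ok=F), VALIDATE:P1(v=9,ok=F), TRANSFORM:-, EMIT:-] out:-; in:P2
Tick 3: [PARSE:P3(v=18,ok=F), VALIDATE:P2(v=4,ok=T), TRANSFORM:P1(v=0,ok=F), EMIT:-] out:-; in:P3
Tick 4: [PARSE:P4(v=8,ok=F), VALIDATE:P3(v=18,ok=F), TRANSFORM:P2(v=12,ok=T), EMIT:P1(v=0,ok=F)] out:-; in:P4
Tick 5: [PARSE:-, VALIDATE:P4(v=8,ok=T), TRANSFORM:P3(v=0,ok=F), EMIT:P2(v=12,ok=T)] out:P1(v=0); in:-
Tick 6: [PARSE:-, VALIDATE:-, TRANSFORM:P4(v=24,ok=T), EMIT:P3(v=0,ok=F)] out:P2(v=12); in:-
Emitted by tick 6: ['P1', 'P2']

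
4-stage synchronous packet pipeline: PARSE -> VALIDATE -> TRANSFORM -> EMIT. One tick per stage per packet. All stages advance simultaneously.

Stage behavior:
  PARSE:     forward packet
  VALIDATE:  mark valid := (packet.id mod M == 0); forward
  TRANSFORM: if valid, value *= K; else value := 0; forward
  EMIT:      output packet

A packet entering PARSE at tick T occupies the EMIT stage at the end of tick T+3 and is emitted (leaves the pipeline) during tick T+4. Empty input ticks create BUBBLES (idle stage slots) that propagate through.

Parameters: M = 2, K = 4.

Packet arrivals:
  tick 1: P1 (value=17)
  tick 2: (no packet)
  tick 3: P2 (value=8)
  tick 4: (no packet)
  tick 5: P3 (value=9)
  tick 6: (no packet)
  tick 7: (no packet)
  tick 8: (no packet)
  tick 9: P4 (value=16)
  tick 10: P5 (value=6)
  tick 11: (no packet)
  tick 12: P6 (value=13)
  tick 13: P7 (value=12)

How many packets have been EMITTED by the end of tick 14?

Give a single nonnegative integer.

Tick 1: [PARSE:P1(v=17,ok=F), VALIDATE:-, TRANSFORM:-, EMIT:-] out:-; in:P1
Tick 2: [PARSE:-, VALIDATE:P1(v=17,ok=F), TRANSFORM:-, EMIT:-] out:-; in:-
Tick 3: [PARSE:P2(v=8,ok=F), VALIDATE:-, TRANSFORM:P1(v=0,ok=F), EMIT:-] out:-; in:P2
Tick 4: [PARSE:-, VALIDATE:P2(v=8,ok=T), TRANSFORM:-, EMIT:P1(v=0,ok=F)] out:-; in:-
Tick 5: [PARSE:P3(v=9,ok=F), VALIDATE:-, TRANSFORM:P2(v=32,ok=T), EMIT:-] out:P1(v=0); in:P3
Tick 6: [PARSE:-, VALIDATE:P3(v=9,ok=F), TRANSFORM:-, EMIT:P2(v=32,ok=T)] out:-; in:-
Tick 7: [PARSE:-, VALIDATE:-, TRANSFORM:P3(v=0,ok=F), EMIT:-] out:P2(v=32); in:-
Tick 8: [PARSE:-, VALIDATE:-, TRANSFORM:-, EMIT:P3(v=0,ok=F)] out:-; in:-
Tick 9: [PARSE:P4(v=16,ok=F), VALIDATE:-, TRANSFORM:-, EMIT:-] out:P3(v=0); in:P4
Tick 10: [PARSE:P5(v=6,ok=F), VALIDATE:P4(v=16,ok=T), TRANSFORM:-, EMIT:-] out:-; in:P5
Tick 11: [PARSE:-, VALIDATE:P5(v=6,ok=F), TRANSFORM:P4(v=64,ok=T), EMIT:-] out:-; in:-
Tick 12: [PARSE:P6(v=13,ok=F), VALIDATE:-, TRANSFORM:P5(v=0,ok=F), EMIT:P4(v=64,ok=T)] out:-; in:P6
Tick 13: [PARSE:P7(v=12,ok=F), VALIDATE:P6(v=13,ok=T), TRANSFORM:-, EMIT:P5(v=0,ok=F)] out:P4(v=64); in:P7
Tick 14: [PARSE:-, VALIDATE:P7(v=12,ok=F), TRANSFORM:P6(v=52,ok=T), EMIT:-] out:P5(v=0); in:-
Emitted by tick 14: ['P1', 'P2', 'P3', 'P4', 'P5']

Answer: 5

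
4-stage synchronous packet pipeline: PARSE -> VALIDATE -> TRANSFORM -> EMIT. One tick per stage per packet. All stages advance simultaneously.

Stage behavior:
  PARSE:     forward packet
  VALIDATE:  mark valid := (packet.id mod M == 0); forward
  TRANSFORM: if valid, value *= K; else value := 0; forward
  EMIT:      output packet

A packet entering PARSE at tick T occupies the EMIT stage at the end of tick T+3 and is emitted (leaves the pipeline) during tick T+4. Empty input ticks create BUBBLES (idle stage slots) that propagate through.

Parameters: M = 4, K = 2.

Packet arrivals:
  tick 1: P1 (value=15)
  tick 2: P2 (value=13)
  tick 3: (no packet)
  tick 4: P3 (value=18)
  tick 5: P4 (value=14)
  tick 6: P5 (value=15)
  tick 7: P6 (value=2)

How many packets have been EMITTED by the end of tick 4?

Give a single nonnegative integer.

Tick 1: [PARSE:P1(v=15,ok=F), VALIDATE:-, TRANSFORM:-, EMIT:-] out:-; in:P1
Tick 2: [PARSE:P2(v=13,ok=F), VALIDATE:P1(v=15,ok=F), TRANSFORM:-, EMIT:-] out:-; in:P2
Tick 3: [PARSE:-, VALIDATE:P2(v=13,ok=F), TRANSFORM:P1(v=0,ok=F), EMIT:-] out:-; in:-
Tick 4: [PARSE:P3(v=18,ok=F), VALIDATE:-, TRANSFORM:P2(v=0,ok=F), EMIT:P1(v=0,ok=F)] out:-; in:P3
Emitted by tick 4: []

Answer: 0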